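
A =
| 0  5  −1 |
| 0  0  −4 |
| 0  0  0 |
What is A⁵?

[[0, 0, 0], [0, 0, 0], [0, 0, 0]]

A is strictly triangular, hence nilpotent: A³ = 0, so A⁵ = 0.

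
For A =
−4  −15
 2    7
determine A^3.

[[−34, −105], [14, 43]]

tr A = 3 and det A = 2, so the characteristic polynomial is λ² − (3)λ + (2) with roots 1 and 2.
Eigenvectors give P = [[−3, −5], [1, 2]] with P⁻¹ = [[−2, −5], [1, 3]], and A = P·diag(1, 2)·P⁻¹.
Then A^3 = P·diag(1, 8)·P⁻¹ = [[−3, −40], [1, 16]] · [[−2, −5], [1, 3]] = [[−34, −105], [14, 43]].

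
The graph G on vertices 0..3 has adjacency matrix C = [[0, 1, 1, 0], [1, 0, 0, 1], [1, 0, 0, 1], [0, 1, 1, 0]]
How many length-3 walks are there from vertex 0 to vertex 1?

The number of length-3 walks from vertex 0 to vertex 1 is entry (0,1) of C³, where C is the adjacency matrix.
C² = [[2, 0, 0, 2], [0, 2, 2, 0], [0, 2, 2, 0], [2, 0, 0, 2]]
C³ = [[0, 4, 4, 0], [4, 0, 0, 4], [4, 0, 0, 4], [0, 4, 4, 0]]

4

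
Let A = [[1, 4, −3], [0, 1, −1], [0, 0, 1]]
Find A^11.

A = I + N where N = [[0, 4, −3], [0, 0, −1], [0, 0, 0]] is strictly upper-triangular, so N^3 = 0.
(I + N)^11 = I + 11·N + 55·N^2 = [[1, 44, −253], [0, 1, −11], [0, 0, 1]].

[[1, 44, −253], [0, 1, −11], [0, 0, 1]]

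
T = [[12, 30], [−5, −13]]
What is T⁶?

[[−1266, −3990], [665, 2059]]

tr T = −1 and det T = −6, so the characteristic polynomial is λ² − (−1)λ + (−6) with roots 2 and −3.
Eigenvectors give P = [[3, −2], [−1, 1]] with P⁻¹ = [[1, 2], [1, 3]], and T = P·diag(2, −3)·P⁻¹.
Then T⁶ = P·diag(64, 729)·P⁻¹ = [[192, −1458], [−64, 729]] · [[1, 2], [1, 3]] = [[−1266, −3990], [665, 2059]].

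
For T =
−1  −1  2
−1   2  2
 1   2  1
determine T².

[[4, 3, −2], [1, 9, 4], [−2, 5, 7]]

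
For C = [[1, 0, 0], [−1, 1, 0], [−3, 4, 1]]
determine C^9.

C = I + N where N = [[0, 0, 0], [−1, 0, 0], [−3, 4, 0]] is strictly lower-triangular, so N^3 = 0.
(I + N)^9 = I + 9·N + 36·N^2 = [[1, 0, 0], [−9, 1, 0], [−171, 36, 1]].

[[1, 0, 0], [−9, 1, 0], [−171, 36, 1]]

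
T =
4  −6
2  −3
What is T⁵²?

[[4, −6], [2, −3]]

T² = T (a projection; rank 1, trace 1), so T⁵² = T.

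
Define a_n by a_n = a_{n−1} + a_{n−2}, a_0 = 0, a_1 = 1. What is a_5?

With companion matrix Q = [[1, 1], [1, 0]], [a_n, a_{n−1}]ᵀ = Q·[a_{n−1}, a_{n−2}]ᵀ, so [a_5, a_4]ᵀ = Q⁴·[a_1, a_0]ᵀ.
Q⁴ = [[5, 3], [3, 2]], giving [a_5, a_4]ᵀ = [[5], [3]].

5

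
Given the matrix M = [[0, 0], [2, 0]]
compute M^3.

M is strictly triangular, hence nilpotent: M^2 = 0, so M^3 = 0.

[[0, 0], [0, 0]]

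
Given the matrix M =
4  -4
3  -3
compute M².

M² = M (a projection; rank 1, trace 1), so M² = M.

[[4, -4], [3, -3]]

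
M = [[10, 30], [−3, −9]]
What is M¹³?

[[10, 30], [−3, −9]]

M² = M (a projection; rank 1, trace 1), so M¹³ = M.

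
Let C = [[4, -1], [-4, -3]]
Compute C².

[[20, -1], [-4, 13]]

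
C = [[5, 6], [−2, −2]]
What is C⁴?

tr C = 3 and det C = 2, so the characteristic polynomial is λ² − (3)λ + (2) with roots 2 and 1.
Eigenvectors give P = [[−2, −3], [1, 2]] with P⁻¹ = [[−2, −3], [1, 2]], and C = P·diag(2, 1)·P⁻¹.
Then C⁴ = P·diag(16, 1)·P⁻¹ = [[−32, −3], [16, 2]] · [[−2, −3], [1, 2]] = [[61, 90], [−30, −44]].

[[61, 90], [−30, −44]]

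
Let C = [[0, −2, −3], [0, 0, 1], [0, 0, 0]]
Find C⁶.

C is strictly triangular, hence nilpotent: C³ = 0, so C⁶ = 0.

[[0, 0, 0], [0, 0, 0], [0, 0, 0]]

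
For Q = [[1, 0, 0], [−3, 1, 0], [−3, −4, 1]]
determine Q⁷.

[[1, 0, 0], [−21, 1, 0], [231, −28, 1]]

Q = I + N where N = [[0, 0, 0], [−3, 0, 0], [−3, −4, 0]] is strictly lower-triangular, so N³ = 0.
(I + N)⁷ = I + 7·N + 21·N² = [[1, 0, 0], [−21, 1, 0], [231, −28, 1]].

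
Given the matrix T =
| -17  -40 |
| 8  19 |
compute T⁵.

tr T = 2 and det T = -3, so the characteristic polynomial is λ² − (2)λ + (-3) with roots 3 and -1.
Eigenvectors give P = [[2, 5], [-1, -2]] with P⁻¹ = [[-2, -5], [1, 2]], and T = P·diag(3, -1)·P⁻¹.
Then T⁵ = P·diag(243, -1)·P⁻¹ = [[486, -5], [-243, 2]] · [[-2, -5], [1, 2]] = [[-977, -2440], [488, 1219]].

[[-977, -2440], [488, 1219]]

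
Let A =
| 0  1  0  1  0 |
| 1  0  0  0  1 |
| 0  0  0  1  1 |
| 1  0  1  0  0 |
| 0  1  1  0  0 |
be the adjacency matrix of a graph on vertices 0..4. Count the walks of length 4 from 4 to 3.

The number of length-4 walks from vertex 4 to vertex 3 is entry (4,3) of A⁴, where A is the adjacency matrix.
A² = [[2, 0, 1, 0, 1], [0, 2, 1, 1, 0], [1, 1, 2, 0, 0], [0, 1, 0, 2, 1], [1, 0, 0, 1, 2]]
A³ = [[0, 3, 1, 3, 1], [3, 0, 1, 1, 3], [1, 1, 0, 3, 3], [3, 1, 3, 0, 1], [1, 3, 3, 1, 0]]
A⁴ = [[6, 1, 4, 1, 4], [1, 6, 4, 4, 1], [4, 4, 6, 1, 1], [1, 4, 1, 6, 4], [4, 1, 1, 4, 6]]

4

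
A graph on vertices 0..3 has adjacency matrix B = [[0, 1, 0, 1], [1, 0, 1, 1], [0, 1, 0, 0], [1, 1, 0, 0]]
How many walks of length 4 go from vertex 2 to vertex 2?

3

The number of length-4 walks from vertex 2 to vertex 2 is entry (2,2) of B⁴, where B is the adjacency matrix.
B² = [[2, 1, 1, 1], [1, 3, 0, 1], [1, 0, 1, 1], [1, 1, 1, 2]]
B³ = [[2, 4, 1, 3], [4, 2, 3, 4], [1, 3, 0, 1], [3, 4, 1, 2]]
B⁴ = [[7, 6, 4, 6], [6, 11, 2, 6], [4, 2, 3, 4], [6, 6, 4, 7]]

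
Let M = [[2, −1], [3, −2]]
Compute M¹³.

[[2, −1], [3, −2]]

M² = I (check: tr M = 0 and det M = −1), so M¹³ = M since 13 is odd.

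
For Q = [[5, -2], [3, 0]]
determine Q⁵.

[[665, -422], [633, -390]]

tr Q = 5 and det Q = 6, so the characteristic polynomial is λ² − (5)λ + (6) with roots 2 and 3.
Eigenvectors give P = [[-2, 1], [-3, 1]] with P⁻¹ = [[1, -1], [3, -2]], and Q = P·diag(2, 3)·P⁻¹.
Then Q⁵ = P·diag(32, 243)·P⁻¹ = [[-64, 243], [-96, 243]] · [[1, -1], [3, -2]] = [[665, -422], [633, -390]].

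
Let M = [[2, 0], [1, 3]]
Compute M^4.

tr M = 5 and det M = 6, so the characteristic polynomial is λ² − (5)λ + (6) with roots 3 and 2.
Eigenvectors give P = [[0, -1], [1, 1]] with P⁻¹ = [[1, 1], [-1, 0]], and M = P·diag(3, 2)·P⁻¹.
Then M^4 = P·diag(81, 16)·P⁻¹ = [[0, -16], [81, 16]] · [[1, 1], [-1, 0]] = [[16, 0], [65, 81]].

[[16, 0], [65, 81]]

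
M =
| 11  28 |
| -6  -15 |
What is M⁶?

[[-4367, -10192], [2184, 5097]]

tr M = -4 and det M = 3, so the characteristic polynomial is λ² − (-4)λ + (3) with roots -3 and -1.
Eigenvectors give P = [[-2, 7], [1, -3]] with P⁻¹ = [[3, 7], [1, 2]], and M = P·diag(-3, -1)·P⁻¹.
Then M⁶ = P·diag(729, 1)·P⁻¹ = [[-1458, 7], [729, -3]] · [[3, 7], [1, 2]] = [[-4367, -10192], [2184, 5097]].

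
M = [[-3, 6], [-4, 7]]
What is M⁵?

[[-483, 726], [-484, 727]]

tr M = 4 and det M = 3, so the characteristic polynomial is λ² − (4)λ + (3) with roots 1 and 3.
Eigenvectors give P = [[3, 1], [2, 1]] with P⁻¹ = [[1, -1], [-2, 3]], and M = P·diag(1, 3)·P⁻¹.
Then M⁵ = P·diag(1, 243)·P⁻¹ = [[3, 243], [2, 243]] · [[1, -1], [-2, 3]] = [[-483, 726], [-484, 727]].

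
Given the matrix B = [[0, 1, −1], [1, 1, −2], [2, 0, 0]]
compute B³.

[[−3, 0, −1], [−4, −1, −1], [−2, 2, −4]]

B² = [[−1, 1, −2], [−3, 2, −3], [0, 2, −2]]
B³ = [[−3, 0, −1], [−4, −1, −1], [−2, 2, −4]]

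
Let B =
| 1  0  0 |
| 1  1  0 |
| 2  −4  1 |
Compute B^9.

[[1, 0, 0], [9, 1, 0], [−126, −36, 1]]

B = I + N where N = [[0, 0, 0], [1, 0, 0], [2, −4, 0]] is strictly lower-triangular, so N^3 = 0.
(I + N)^9 = I + 9·N + 36·N^2 = [[1, 0, 0], [9, 1, 0], [−126, −36, 1]].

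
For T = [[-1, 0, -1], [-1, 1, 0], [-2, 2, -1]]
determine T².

[[3, -2, 2], [0, 1, 1], [2, 0, 3]]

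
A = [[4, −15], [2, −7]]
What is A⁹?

tr A = −3 and det A = 2, so the characteristic polynomial is λ² − (−3)λ + (2) with roots −2 and −1.
Eigenvectors give P = [[−5, 3], [−2, 1]] with P⁻¹ = [[1, −3], [2, −5]], and A = P·diag(−2, −1)·P⁻¹.
Then A⁹ = P·diag(−512, −1)·P⁻¹ = [[2560, −3], [1024, −1]] · [[1, −3], [2, −5]] = [[2554, −7665], [1022, −3067]].

[[2554, −7665], [1022, −3067]]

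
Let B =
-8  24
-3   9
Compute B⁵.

[[-8, 24], [-3, 9]]

B² = B (a projection; rank 1, trace 1), so B⁵ = B.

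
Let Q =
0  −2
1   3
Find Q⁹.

tr Q = 3 and det Q = 2, so the characteristic polynomial is λ² − (3)λ + (2) with roots 2 and 1.
Eigenvectors give P = [[−1, −2], [1, 1]] with P⁻¹ = [[1, 2], [−1, −1]], and Q = P·diag(2, 1)·P⁻¹.
Then Q⁹ = P·diag(512, 1)·P⁻¹ = [[−512, −2], [512, 1]] · [[1, 2], [−1, −1]] = [[−510, −1022], [511, 1023]].

[[−510, −1022], [511, 1023]]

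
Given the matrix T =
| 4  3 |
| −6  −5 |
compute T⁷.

tr T = −1 and det T = −2, so the characteristic polynomial is λ² − (−1)λ + (−2) with roots −2 and 1.
Eigenvectors give P = [[−1, −1], [2, 1]] with P⁻¹ = [[1, 1], [−2, −1]], and T = P·diag(−2, 1)·P⁻¹.
Then T⁷ = P·diag(−128, 1)·P⁻¹ = [[128, −1], [−256, 1]] · [[1, 1], [−2, −1]] = [[130, 129], [−258, −257]].

[[130, 129], [−258, −257]]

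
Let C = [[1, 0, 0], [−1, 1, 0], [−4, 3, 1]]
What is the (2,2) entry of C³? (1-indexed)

1

C = I + N where N = [[0, 0, 0], [−1, 0, 0], [−4, 3, 0]] is strictly lower-triangular, so N³ = 0.
(I + N)³ = I + 3·N + 3·N² = [[1, 0, 0], [−3, 1, 0], [−21, 9, 1]].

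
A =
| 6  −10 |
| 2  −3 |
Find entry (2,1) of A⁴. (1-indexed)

tr A = 3 and det A = 2, so the characteristic polynomial is λ² − (3)λ + (2) with roots 1 and 2.
Eigenvectors give P = [[2, 5], [1, 2]] with P⁻¹ = [[−2, 5], [1, −2]], and A = P·diag(1, 2)·P⁻¹.
Then A⁴ = P·diag(1, 16)·P⁻¹ = [[2, 80], [1, 32]] · [[−2, 5], [1, −2]] = [[76, −150], [30, −59]].

30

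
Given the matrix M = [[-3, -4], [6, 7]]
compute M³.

tr M = 4 and det M = 3, so the characteristic polynomial is λ² − (4)λ + (3) with roots 1 and 3.
Eigenvectors give P = [[1, 2], [-1, -3]] with P⁻¹ = [[3, 2], [-1, -1]], and M = P·diag(1, 3)·P⁻¹.
Then M³ = P·diag(1, 27)·P⁻¹ = [[1, 54], [-1, -81]] · [[3, 2], [-1, -1]] = [[-51, -52], [78, 79]].

[[-51, -52], [78, 79]]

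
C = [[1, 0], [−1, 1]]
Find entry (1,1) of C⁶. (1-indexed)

1

C = I + N where N = [[0, 0], [−1, 0]] is strictly lower-triangular, so N² = 0.
(I + N)⁶ = I + 6·N = [[1, 0], [−6, 1]].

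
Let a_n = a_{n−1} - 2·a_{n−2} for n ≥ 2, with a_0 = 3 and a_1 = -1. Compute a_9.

With companion matrix M = [[1, -2], [1, 0]], [a_n, a_{n−1}]ᵀ = M·[a_{n−1}, a_{n−2}]ᵀ, so [a_9, a_8]ᵀ = M⁸·[a_1, a_0]ᵀ.
M⁸ = [[-17, 6], [-3, -14]], giving [a_9, a_8]ᵀ = [[35], [-39]].

35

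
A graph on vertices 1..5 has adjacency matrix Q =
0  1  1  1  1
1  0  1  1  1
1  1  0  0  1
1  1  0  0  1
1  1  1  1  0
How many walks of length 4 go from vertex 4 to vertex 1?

32

The number of length-4 walks from vertex 4 to vertex 1 is entry (4,1) of Q⁴, where Q is the adjacency matrix.
Q² = [[4, 3, 2, 2, 3], [3, 4, 2, 2, 3], [2, 2, 3, 3, 2], [2, 2, 3, 3, 2], [3, 3, 2, 2, 4]]
Q³ = [[10, 11, 10, 10, 11], [11, 10, 10, 10, 11], [10, 10, 6, 6, 10], [10, 10, 6, 6, 10], [11, 11, 10, 10, 10]]
Q⁴ = [[42, 41, 32, 32, 41], [41, 42, 32, 32, 41], [32, 32, 30, 30, 32], [32, 32, 30, 30, 32], [41, 41, 32, 32, 42]]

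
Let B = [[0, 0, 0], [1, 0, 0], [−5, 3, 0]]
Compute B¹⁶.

[[0, 0, 0], [0, 0, 0], [0, 0, 0]]

B is strictly triangular, hence nilpotent: B³ = 0, so B¹⁶ = 0.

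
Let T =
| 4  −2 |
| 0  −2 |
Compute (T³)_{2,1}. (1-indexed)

T² = [[16, −4], [0, 4]]
T³ = [[64, −24], [0, −8]]

0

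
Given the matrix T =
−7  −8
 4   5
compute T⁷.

[[−4375, −4376], [2188, 2189]]

tr T = −2 and det T = −3, so the characteristic polynomial is λ² − (−2)λ + (−3) with roots −3 and 1.
Eigenvectors give P = [[−2, −1], [1, 1]] with P⁻¹ = [[−1, −1], [1, 2]], and T = P·diag(−3, 1)·P⁻¹.
Then T⁷ = P·diag(−2187, 1)·P⁻¹ = [[4374, −1], [−2187, 1]] · [[−1, −1], [1, 2]] = [[−4375, −4376], [2188, 2189]].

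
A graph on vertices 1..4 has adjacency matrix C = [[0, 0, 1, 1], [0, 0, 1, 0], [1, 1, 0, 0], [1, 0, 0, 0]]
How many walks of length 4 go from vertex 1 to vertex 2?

The number of length-4 walks from vertex 1 to vertex 2 is entry (1,2) of C^4, where C is the adjacency matrix.
C^2 = [[2, 1, 0, 0], [1, 1, 0, 0], [0, 0, 2, 1], [0, 0, 1, 1]]
C^3 = [[0, 0, 3, 2], [0, 0, 2, 1], [3, 2, 0, 0], [2, 1, 0, 0]]
C^4 = [[5, 3, 0, 0], [3, 2, 0, 0], [0, 0, 5, 3], [0, 0, 3, 2]]

3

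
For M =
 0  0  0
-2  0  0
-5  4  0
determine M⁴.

[[0, 0, 0], [0, 0, 0], [0, 0, 0]]

M is strictly triangular, hence nilpotent: M³ = 0, so M⁴ = 0.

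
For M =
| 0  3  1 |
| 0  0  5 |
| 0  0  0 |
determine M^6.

[[0, 0, 0], [0, 0, 0], [0, 0, 0]]

M is strictly triangular, hence nilpotent: M^3 = 0, so M^6 = 0.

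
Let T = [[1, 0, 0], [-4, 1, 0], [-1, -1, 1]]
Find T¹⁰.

[[1, 0, 0], [-40, 1, 0], [170, -10, 1]]

T = I + N where N = [[0, 0, 0], [-4, 0, 0], [-1, -1, 0]] is strictly lower-triangular, so N³ = 0.
(I + N)¹⁰ = I + 10·N + 45·N² = [[1, 0, 0], [-40, 1, 0], [170, -10, 1]].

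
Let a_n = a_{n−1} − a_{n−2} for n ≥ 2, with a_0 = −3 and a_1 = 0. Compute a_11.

−3

With companion matrix Q = [[1, −1], [1, 0]], [a_n, a_{n−1}]ᵀ = Q·[a_{n−1}, a_{n−2}]ᵀ, so [a_11, a_10]ᵀ = Q¹⁰·[a_1, a_0]ᵀ.
Q¹⁰ = [[−1, 1], [−1, 0]], giving [a_11, a_10]ᵀ = [[−3], [0]].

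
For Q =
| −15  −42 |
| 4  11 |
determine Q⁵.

tr Q = −4 and det Q = 3, so the characteristic polynomial is λ² − (−4)λ + (3) with roots −3 and −1.
Eigenvectors give P = [[−7, −3], [2, 1]] with P⁻¹ = [[−1, −3], [2, 7]], and Q = P·diag(−3, −1)·P⁻¹.
Then Q⁵ = P·diag(−243, −1)·P⁻¹ = [[1701, 3], [−486, −1]] · [[−1, −3], [2, 7]] = [[−1695, −5082], [484, 1451]].

[[−1695, −5082], [484, 1451]]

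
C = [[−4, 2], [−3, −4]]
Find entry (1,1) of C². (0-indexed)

10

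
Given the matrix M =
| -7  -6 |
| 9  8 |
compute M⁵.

tr M = 1 and det M = -2, so the characteristic polynomial is λ² − (1)λ + (-2) with roots -1 and 2.
Eigenvectors give P = [[1, -2], [-1, 3]] with P⁻¹ = [[3, 2], [1, 1]], and M = P·diag(-1, 2)·P⁻¹.
Then M⁵ = P·diag(-1, 32)·P⁻¹ = [[-1, -64], [1, 96]] · [[3, 2], [1, 1]] = [[-67, -66], [99, 98]].

[[-67, -66], [99, 98]]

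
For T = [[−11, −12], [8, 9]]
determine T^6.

[[2185, 2184], [−1456, −1455]]

tr T = −2 and det T = −3, so the characteristic polynomial is λ² − (−2)λ + (−3) with roots −3 and 1.
Eigenvectors give P = [[3, −1], [−2, 1]] with P⁻¹ = [[1, 1], [2, 3]], and T = P·diag(−3, 1)·P⁻¹.
Then T^6 = P·diag(729, 1)·P⁻¹ = [[2187, −1], [−1458, 1]] · [[1, 1], [2, 3]] = [[2185, 2184], [−1456, −1455]].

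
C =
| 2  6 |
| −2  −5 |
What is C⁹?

tr C = −3 and det C = 2, so the characteristic polynomial is λ² − (−3)λ + (2) with roots −2 and −1.
Eigenvectors give P = [[−3, −2], [2, 1]] with P⁻¹ = [[1, 2], [−2, −3]], and C = P·diag(−2, −1)·P⁻¹.
Then C⁹ = P·diag(−512, −1)·P⁻¹ = [[1536, 2], [−1024, −1]] · [[1, 2], [−2, −3]] = [[1532, 3066], [−1022, −2045]].

[[1532, 3066], [−1022, −2045]]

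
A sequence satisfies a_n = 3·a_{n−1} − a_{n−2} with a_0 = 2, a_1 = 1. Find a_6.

34

With companion matrix A = [[3, −1], [1, 0]], [a_n, a_{n−1}]ᵀ = A·[a_{n−1}, a_{n−2}]ᵀ, so [a_6, a_5]ᵀ = A⁵·[a_1, a_0]ᵀ.
A⁵ = [[144, −55], [55, −21]], giving [a_6, a_5]ᵀ = [[34], [13]].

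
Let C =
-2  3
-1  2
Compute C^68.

[[1, 0], [0, 1]]

C² = I (check: tr C = 0 and det C = -1), so C^68 = I since 68 is even.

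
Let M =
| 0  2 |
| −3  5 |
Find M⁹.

[[−37830, 38342], [−57513, 58025]]

tr M = 5 and det M = 6, so the characteristic polynomial is λ² − (5)λ + (6) with roots 3 and 2.
Eigenvectors give P = [[2, 1], [3, 1]] with P⁻¹ = [[−1, 1], [3, −2]], and M = P·diag(3, 2)·P⁻¹.
Then M⁹ = P·diag(19683, 512)·P⁻¹ = [[39366, 512], [59049, 512]] · [[−1, 1], [3, −2]] = [[−37830, 38342], [−57513, 58025]].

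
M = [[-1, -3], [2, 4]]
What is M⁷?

[[-253, -381], [254, 382]]

tr M = 3 and det M = 2, so the characteristic polynomial is λ² − (3)λ + (2) with roots 2 and 1.
Eigenvectors give P = [[-1, -3], [1, 2]] with P⁻¹ = [[2, 3], [-1, -1]], and M = P·diag(2, 1)·P⁻¹.
Then M⁷ = P·diag(128, 1)·P⁻¹ = [[-128, -3], [128, 2]] · [[2, 3], [-1, -1]] = [[-253, -381], [254, 382]].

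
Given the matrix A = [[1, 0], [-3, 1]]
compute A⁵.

[[1, 0], [-15, 1]]

A = I + N where N = [[0, 0], [-3, 0]] is strictly lower-triangular, so N² = 0.
(I + N)⁵ = I + 5·N = [[1, 0], [-15, 1]].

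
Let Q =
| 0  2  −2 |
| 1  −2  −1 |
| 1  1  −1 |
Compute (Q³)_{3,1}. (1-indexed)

−3

Q² = [[0, −6, 0], [−3, 5, 1], [0, −1, −2]]
Q³ = [[−6, 12, 6], [6, −15, 0], [−3, 0, 3]]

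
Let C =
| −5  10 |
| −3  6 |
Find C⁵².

[[−5, 10], [−3, 6]]

C² = C (a projection; rank 1, trace 1), so C⁵² = C.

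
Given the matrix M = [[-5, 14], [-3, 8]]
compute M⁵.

[[-185, 434], [-93, 218]]

tr M = 3 and det M = 2, so the characteristic polynomial is λ² − (3)λ + (2) with roots 1 and 2.
Eigenvectors give P = [[7, 2], [3, 1]] with P⁻¹ = [[1, -2], [-3, 7]], and M = P·diag(1, 2)·P⁻¹.
Then M⁵ = P·diag(1, 32)·P⁻¹ = [[7, 64], [3, 32]] · [[1, -2], [-3, 7]] = [[-185, 434], [-93, 218]].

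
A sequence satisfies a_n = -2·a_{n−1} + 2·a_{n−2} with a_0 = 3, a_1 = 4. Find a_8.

With companion matrix C = [[-2, 2], [1, 0]], [a_n, a_{n−1}]ᵀ = C·[a_{n−1}, a_{n−2}]ᵀ, so [a_8, a_7]ᵀ = C⁷·[a_1, a_0]ᵀ.
C⁷ = [[-896, 656], [328, -240]], giving [a_8, a_7]ᵀ = [[-1616], [592]].

-1616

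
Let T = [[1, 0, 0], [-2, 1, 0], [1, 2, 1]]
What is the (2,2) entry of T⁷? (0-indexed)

1

T = I + N where N = [[0, 0, 0], [-2, 0, 0], [1, 2, 0]] is strictly lower-triangular, so N³ = 0.
(I + N)⁷ = I + 7·N + 21·N² = [[1, 0, 0], [-14, 1, 0], [-77, 14, 1]].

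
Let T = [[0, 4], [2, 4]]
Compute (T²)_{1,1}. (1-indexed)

8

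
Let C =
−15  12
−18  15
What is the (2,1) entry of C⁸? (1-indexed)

tr C = 0 and det C = −9, so the characteristic polynomial is λ² − (0)λ + (−9) with roots −3 and 3.
Eigenvectors give P = [[1, −2], [1, −3]] with P⁻¹ = [[3, −2], [1, −1]], and C = P·diag(−3, 3)·P⁻¹.
Then C⁸ = P·diag(6561, 6561)·P⁻¹ = [[6561, −13122], [6561, −19683]] · [[3, −2], [1, −1]] = [[6561, 0], [0, 6561]].

0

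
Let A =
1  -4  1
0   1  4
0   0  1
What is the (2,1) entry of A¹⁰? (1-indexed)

0

A = I + N where N = [[0, -4, 1], [0, 0, 4], [0, 0, 0]] is strictly upper-triangular, so N³ = 0.
(I + N)¹⁰ = I + 10·N + 45·N² = [[1, -40, -710], [0, 1, 40], [0, 0, 1]].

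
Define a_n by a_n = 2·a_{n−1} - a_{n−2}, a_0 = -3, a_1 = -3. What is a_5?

-3

With companion matrix Q = [[2, -1], [1, 0]], [a_n, a_{n−1}]ᵀ = Q·[a_{n−1}, a_{n−2}]ᵀ, so [a_5, a_4]ᵀ = Q⁴·[a_1, a_0]ᵀ.
Q⁴ = [[5, -4], [4, -3]], giving [a_5, a_4]ᵀ = [[-3], [-3]].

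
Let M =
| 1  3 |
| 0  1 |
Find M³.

[[1, 9], [0, 1]]

M = I + N where N = [[0, 3], [0, 0]] is strictly upper-triangular, so N² = 0.
(I + N)³ = I + 3·N = [[1, 9], [0, 1]].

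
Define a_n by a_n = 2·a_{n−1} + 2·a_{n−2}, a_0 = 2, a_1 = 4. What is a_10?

36544

With companion matrix A = [[2, 2], [1, 0]], [a_n, a_{n−1}]ᵀ = A·[a_{n−1}, a_{n−2}]ᵀ, so [a_10, a_9]ᵀ = A^9·[a_1, a_0]ᵀ.
A^9 = [[6688, 4896], [2448, 1792]], giving [a_10, a_9]ᵀ = [[36544], [13376]].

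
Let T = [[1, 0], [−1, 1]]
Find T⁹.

T = I + N where N = [[0, 0], [−1, 0]] is strictly lower-triangular, so N² = 0.
(I + N)⁹ = I + 9·N = [[1, 0], [−9, 1]].

[[1, 0], [−9, 1]]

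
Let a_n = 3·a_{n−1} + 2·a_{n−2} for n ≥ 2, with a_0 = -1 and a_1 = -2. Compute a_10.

-204020

With companion matrix C = [[3, 2], [1, 0]], [a_n, a_{n−1}]ᵀ = C·[a_{n−1}, a_{n−2}]ᵀ, so [a_10, a_9]ᵀ = C⁹·[a_1, a_0]ᵀ.
C⁹ = [[79647, 44726], [22363, 12558]], giving [a_10, a_9]ᵀ = [[-204020], [-57284]].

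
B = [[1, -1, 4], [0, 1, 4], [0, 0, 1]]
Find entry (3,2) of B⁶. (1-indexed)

B = I + N where N = [[0, -1, 4], [0, 0, 4], [0, 0, 0]] is strictly upper-triangular, so N³ = 0.
(I + N)⁶ = I + 6·N + 15·N² = [[1, -6, -36], [0, 1, 24], [0, 0, 1]].

0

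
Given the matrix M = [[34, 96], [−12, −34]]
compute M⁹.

[[8704, 24576], [−3072, −8704]]

tr M = 0 and det M = −4, so the characteristic polynomial is λ² − (0)λ + (−4) with roots 2 and −2.
Eigenvectors give P = [[−3, −8], [1, 3]] with P⁻¹ = [[−3, −8], [1, 3]], and M = P·diag(2, −2)·P⁻¹.
Then M⁹ = P·diag(512, −512)·P⁻¹ = [[−1536, 4096], [512, −1536]] · [[−3, −8], [1, 3]] = [[8704, 24576], [−3072, −8704]].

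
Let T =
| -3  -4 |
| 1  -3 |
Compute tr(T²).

10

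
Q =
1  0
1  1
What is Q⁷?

Q = I + N where N = [[0, 0], [1, 0]] is strictly lower-triangular, so N² = 0.
(I + N)⁷ = I + 7·N = [[1, 0], [7, 1]].

[[1, 0], [7, 1]]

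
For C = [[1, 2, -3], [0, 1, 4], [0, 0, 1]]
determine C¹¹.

[[1, 22, 407], [0, 1, 44], [0, 0, 1]]

C = I + N where N = [[0, 2, -3], [0, 0, 4], [0, 0, 0]] is strictly upper-triangular, so N³ = 0.
(I + N)¹¹ = I + 11·N + 55·N² = [[1, 22, 407], [0, 1, 44], [0, 0, 1]].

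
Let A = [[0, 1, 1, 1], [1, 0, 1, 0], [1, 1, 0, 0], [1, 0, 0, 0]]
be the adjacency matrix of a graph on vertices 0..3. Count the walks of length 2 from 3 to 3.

The number of length-2 walks from vertex 3 to vertex 3 is entry (3,3) of A^2, where A is the adjacency matrix.
A^2 = [[3, 1, 1, 0], [1, 2, 1, 1], [1, 1, 2, 1], [0, 1, 1, 1]]

1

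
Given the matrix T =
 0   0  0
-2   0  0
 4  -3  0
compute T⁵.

[[0, 0, 0], [0, 0, 0], [0, 0, 0]]

T is strictly triangular, hence nilpotent: T³ = 0, so T⁵ = 0.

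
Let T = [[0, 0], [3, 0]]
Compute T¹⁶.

[[0, 0], [0, 0]]

T is strictly triangular, hence nilpotent: T² = 0, so T¹⁶ = 0.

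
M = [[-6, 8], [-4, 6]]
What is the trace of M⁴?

32

tr M = 0 and det M = -4, so the characteristic polynomial is λ² − (0)λ + (-4) with roots -2 and 2.
Eigenvectors give P = [[2, 1], [1, 1]] with P⁻¹ = [[1, -1], [-1, 2]], and M = P·diag(-2, 2)·P⁻¹.
Then M⁴ = P·diag(16, 16)·P⁻¹ = [[32, 16], [16, 16]] · [[1, -1], [-1, 2]] = [[16, 0], [0, 16]].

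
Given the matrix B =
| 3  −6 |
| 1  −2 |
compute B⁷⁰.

[[3, −6], [1, −2]]

B² = B (a projection; rank 1, trace 1), so B⁷⁰ = B.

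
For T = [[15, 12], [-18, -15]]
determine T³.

tr T = 0 and det T = -9, so the characteristic polynomial is λ² − (0)λ + (-9) with roots -3 and 3.
Eigenvectors give P = [[-2, -1], [3, 1]] with P⁻¹ = [[1, 1], [-3, -2]], and T = P·diag(-3, 3)·P⁻¹.
Then T³ = P·diag(-27, 27)·P⁻¹ = [[54, -27], [-81, 27]] · [[1, 1], [-3, -2]] = [[135, 108], [-162, -135]].

[[135, 108], [-162, -135]]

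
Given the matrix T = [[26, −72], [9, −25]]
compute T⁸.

[[2296, −6120], [765, −2039]]

tr T = 1 and det T = −2, so the characteristic polynomial is λ² − (1)λ + (−2) with roots 2 and −1.
Eigenvectors give P = [[3, −8], [1, −3]] with P⁻¹ = [[3, −8], [1, −3]], and T = P·diag(2, −1)·P⁻¹.
Then T⁸ = P·diag(256, 1)·P⁻¹ = [[768, −8], [256, −3]] · [[3, −8], [1, −3]] = [[2296, −6120], [765, −2039]].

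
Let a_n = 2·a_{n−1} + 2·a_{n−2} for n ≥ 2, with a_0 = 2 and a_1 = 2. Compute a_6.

With companion matrix B = [[2, 2], [1, 0]], [a_n, a_{n−1}]ᵀ = B·[a_{n−1}, a_{n−2}]ᵀ, so [a_6, a_5]ᵀ = B⁵·[a_1, a_0]ᵀ.
B⁵ = [[120, 88], [44, 32]], giving [a_6, a_5]ᵀ = [[416], [152]].

416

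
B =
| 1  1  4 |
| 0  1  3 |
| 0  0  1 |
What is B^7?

[[1, 7, 91], [0, 1, 21], [0, 0, 1]]

B = I + N where N = [[0, 1, 4], [0, 0, 3], [0, 0, 0]] is strictly upper-triangular, so N^3 = 0.
(I + N)^7 = I + 7·N + 21·N^2 = [[1, 7, 91], [0, 1, 21], [0, 0, 1]].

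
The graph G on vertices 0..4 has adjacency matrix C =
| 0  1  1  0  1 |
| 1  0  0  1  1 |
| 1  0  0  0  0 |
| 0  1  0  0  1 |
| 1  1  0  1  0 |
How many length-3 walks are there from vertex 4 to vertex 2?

1

The number of length-3 walks from vertex 4 to vertex 2 is entry (4,2) of C³, where C is the adjacency matrix.
C² = [[3, 1, 0, 2, 1], [1, 3, 1, 1, 2], [0, 1, 1, 0, 1], [2, 1, 0, 2, 1], [1, 2, 1, 1, 3]]
C³ = [[2, 6, 3, 2, 6], [6, 4, 1, 5, 5], [3, 1, 0, 2, 1], [2, 5, 2, 2, 5], [6, 5, 1, 5, 4]]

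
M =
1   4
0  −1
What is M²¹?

M² = I (check: tr M = 0 and det M = −1), so M²¹ = M since 21 is odd.

[[1, 4], [0, −1]]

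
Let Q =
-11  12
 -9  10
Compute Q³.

tr Q = -1 and det Q = -2, so the characteristic polynomial is λ² − (-1)λ + (-2) with roots -2 and 1.
Eigenvectors give P = [[4, 1], [3, 1]] with P⁻¹ = [[1, -1], [-3, 4]], and Q = P·diag(-2, 1)·P⁻¹.
Then Q³ = P·diag(-8, 1)·P⁻¹ = [[-32, 1], [-24, 1]] · [[1, -1], [-3, 4]] = [[-35, 36], [-27, 28]].

[[-35, 36], [-27, 28]]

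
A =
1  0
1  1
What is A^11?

A = I + N where N = [[0, 0], [1, 0]] is strictly lower-triangular, so N^2 = 0.
(I + N)^11 = I + 11·N = [[1, 0], [11, 1]].

[[1, 0], [11, 1]]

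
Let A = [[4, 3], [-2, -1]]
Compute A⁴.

[[46, 45], [-30, -29]]

tr A = 3 and det A = 2, so the characteristic polynomial is λ² − (3)λ + (2) with roots 1 and 2.
Eigenvectors give P = [[-1, 3], [1, -2]] with P⁻¹ = [[2, 3], [1, 1]], and A = P·diag(1, 2)·P⁻¹.
Then A⁴ = P·diag(1, 16)·P⁻¹ = [[-1, 48], [1, -32]] · [[2, 3], [1, 1]] = [[46, 45], [-30, -29]].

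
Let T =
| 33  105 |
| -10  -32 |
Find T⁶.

tr T = 1 and det T = -6, so the characteristic polynomial is λ² − (1)λ + (-6) with roots 3 and -2.
Eigenvectors give P = [[7, 3], [-2, -1]] with P⁻¹ = [[1, 3], [-2, -7]], and T = P·diag(3, -2)·P⁻¹.
Then T⁶ = P·diag(729, 64)·P⁻¹ = [[5103, 192], [-1458, -64]] · [[1, 3], [-2, -7]] = [[4719, 13965], [-1330, -3926]].

[[4719, 13965], [-1330, -3926]]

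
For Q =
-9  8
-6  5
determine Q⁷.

[[-8745, 8744], [-6558, 6557]]

tr Q = -4 and det Q = 3, so the characteristic polynomial is λ² − (-4)λ + (3) with roots -3 and -1.
Eigenvectors give P = [[4, 1], [3, 1]] with P⁻¹ = [[1, -1], [-3, 4]], and Q = P·diag(-3, -1)·P⁻¹.
Then Q⁷ = P·diag(-2187, -1)·P⁻¹ = [[-8748, -1], [-6561, -1]] · [[1, -1], [-3, 4]] = [[-8745, 8744], [-6558, 6557]].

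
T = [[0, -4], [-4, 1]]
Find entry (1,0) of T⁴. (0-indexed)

T² = [[16, -4], [-4, 17]]
T³ = [[16, -68], [-68, 33]]
T⁴ = [[272, -132], [-132, 305]]

-132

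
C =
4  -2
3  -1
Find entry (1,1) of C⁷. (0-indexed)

tr C = 3 and det C = 2, so the characteristic polynomial is λ² − (3)λ + (2) with roots 1 and 2.
Eigenvectors give P = [[-2, 1], [-3, 1]] with P⁻¹ = [[1, -1], [3, -2]], and C = P·diag(1, 2)·P⁻¹.
Then C⁷ = P·diag(1, 128)·P⁻¹ = [[-2, 128], [-3, 128]] · [[1, -1], [3, -2]] = [[382, -254], [381, -253]].

-253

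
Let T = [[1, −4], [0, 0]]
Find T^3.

T^2 = [[1, −4], [0, 0]]
T^3 = [[1, −4], [0, 0]]

[[1, −4], [0, 0]]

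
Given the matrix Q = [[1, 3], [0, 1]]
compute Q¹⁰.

Q = I + N where N = [[0, 3], [0, 0]] is strictly upper-triangular, so N² = 0.
(I + N)¹⁰ = I + 10·N = [[1, 30], [0, 1]].

[[1, 30], [0, 1]]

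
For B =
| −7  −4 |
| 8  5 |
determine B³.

tr B = −2 and det B = −3, so the characteristic polynomial is λ² − (−2)λ + (−3) with roots −3 and 1.
Eigenvectors give P = [[−1, 1], [1, −2]] with P⁻¹ = [[−2, −1], [−1, −1]], and B = P·diag(−3, 1)·P⁻¹.
Then B³ = P·diag(−27, 1)·P⁻¹ = [[27, 1], [−27, −2]] · [[−2, −1], [−1, −1]] = [[−55, −28], [56, 29]].

[[−55, −28], [56, 29]]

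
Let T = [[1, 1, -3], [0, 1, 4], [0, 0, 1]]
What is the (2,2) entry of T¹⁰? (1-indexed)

T = I + N where N = [[0, 1, -3], [0, 0, 4], [0, 0, 0]] is strictly upper-triangular, so N³ = 0.
(I + N)¹⁰ = I + 10·N + 45·N² = [[1, 10, 150], [0, 1, 40], [0, 0, 1]].

1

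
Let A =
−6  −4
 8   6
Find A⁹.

tr A = 0 and det A = −4, so the characteristic polynomial is λ² − (0)λ + (−4) with roots 2 and −2.
Eigenvectors give P = [[−1, 1], [2, −1]] with P⁻¹ = [[1, 1], [2, 1]], and A = P·diag(2, −2)·P⁻¹.
Then A⁹ = P·diag(512, −512)·P⁻¹ = [[−512, −512], [1024, 512]] · [[1, 1], [2, 1]] = [[−1536, −1024], [2048, 1536]].

[[−1536, −1024], [2048, 1536]]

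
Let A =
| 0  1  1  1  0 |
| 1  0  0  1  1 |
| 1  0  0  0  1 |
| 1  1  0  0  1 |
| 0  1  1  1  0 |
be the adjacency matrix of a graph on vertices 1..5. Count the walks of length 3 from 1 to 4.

The number of length-3 walks from vertex 1 to vertex 4 is entry (1,4) of A³, where A is the adjacency matrix.
A² = [[3, 1, 0, 1, 3], [1, 3, 2, 2, 1], [0, 2, 2, 2, 0], [1, 2, 2, 3, 1], [3, 1, 0, 1, 3]]
A³ = [[2, 7, 6, 7, 2], [7, 4, 2, 5, 7], [6, 2, 0, 2, 6], [7, 5, 2, 4, 7], [2, 7, 6, 7, 2]]

7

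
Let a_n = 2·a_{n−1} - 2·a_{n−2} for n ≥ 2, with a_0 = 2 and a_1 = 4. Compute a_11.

With companion matrix B = [[2, -2], [1, 0]], [a_n, a_{n−1}]ᵀ = B·[a_{n−1}, a_{n−2}]ᵀ, so [a_11, a_10]ᵀ = B¹⁰·[a_1, a_0]ᵀ.
B¹⁰ = [[32, -64], [32, -32]], giving [a_11, a_10]ᵀ = [[0], [64]].

0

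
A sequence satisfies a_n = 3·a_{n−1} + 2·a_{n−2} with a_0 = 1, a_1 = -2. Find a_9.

With companion matrix T = [[3, 2], [1, 0]], [a_n, a_{n−1}]ᵀ = T·[a_{n−1}, a_{n−2}]ᵀ, so [a_9, a_8]ᵀ = T⁸·[a_1, a_0]ᵀ.
T⁸ = [[22363, 12558], [6279, 3526]], giving [a_9, a_8]ᵀ = [[-32168], [-9032]].

-32168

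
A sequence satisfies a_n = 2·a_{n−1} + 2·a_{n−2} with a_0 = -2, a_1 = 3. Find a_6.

184

With companion matrix B = [[2, 2], [1, 0]], [a_n, a_{n−1}]ᵀ = B·[a_{n−1}, a_{n−2}]ᵀ, so [a_6, a_5]ᵀ = B⁵·[a_1, a_0]ᵀ.
B⁵ = [[120, 88], [44, 32]], giving [a_6, a_5]ᵀ = [[184], [68]].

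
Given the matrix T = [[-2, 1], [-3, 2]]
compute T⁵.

[[-2, 1], [-3, 2]]

T² = I (check: tr T = 0 and det T = -1), so T⁵ = T since 5 is odd.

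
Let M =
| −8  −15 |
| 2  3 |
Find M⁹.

tr M = −5 and det M = 6, so the characteristic polynomial is λ² − (−5)λ + (6) with roots −3 and −2.
Eigenvectors give P = [[−3, −5], [1, 2]] with P⁻¹ = [[−2, −5], [1, 3]], and M = P·diag(−3, −2)·P⁻¹.
Then M⁹ = P·diag(−19683, −512)·P⁻¹ = [[59049, 2560], [−19683, −1024]] · [[−2, −5], [1, 3]] = [[−115538, −287565], [38342, 95343]].

[[−115538, −287565], [38342, 95343]]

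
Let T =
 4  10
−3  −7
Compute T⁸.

[[−1274, −2550], [765, 1531]]

tr T = −3 and det T = 2, so the characteristic polynomial is λ² − (−3)λ + (2) with roots −2 and −1.
Eigenvectors give P = [[5, 2], [−3, −1]] with P⁻¹ = [[−1, −2], [3, 5]], and T = P·diag(−2, −1)·P⁻¹.
Then T⁸ = P·diag(256, 1)·P⁻¹ = [[1280, 2], [−768, −1]] · [[−1, −2], [3, 5]] = [[−1274, −2550], [765, 1531]].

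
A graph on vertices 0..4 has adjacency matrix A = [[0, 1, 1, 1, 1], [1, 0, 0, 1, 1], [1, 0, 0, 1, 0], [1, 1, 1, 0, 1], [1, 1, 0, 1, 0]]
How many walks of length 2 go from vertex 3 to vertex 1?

The number of length-2 walks from vertex 3 to vertex 1 is entry (3,1) of A^2, where A is the adjacency matrix.
A^2 = [[4, 2, 1, 3, 2], [2, 3, 2, 2, 2], [1, 2, 2, 1, 2], [3, 2, 1, 4, 2], [2, 2, 2, 2, 3]]

2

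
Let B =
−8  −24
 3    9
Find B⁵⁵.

B² = B (a projection; rank 1, trace 1), so B⁵⁵ = B.

[[−8, −24], [3, 9]]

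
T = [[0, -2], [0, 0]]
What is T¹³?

[[0, 0], [0, 0]]

T is strictly triangular, hence nilpotent: T² = 0, so T¹³ = 0.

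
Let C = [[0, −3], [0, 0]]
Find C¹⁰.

[[0, 0], [0, 0]]

C is strictly triangular, hence nilpotent: C² = 0, so C¹⁰ = 0.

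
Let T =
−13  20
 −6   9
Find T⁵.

[[−1453, 2420], [−726, 1209]]

tr T = −4 and det T = 3, so the characteristic polynomial is λ² − (−4)λ + (3) with roots −3 and −1.
Eigenvectors give P = [[−2, −5], [−1, −3]] with P⁻¹ = [[−3, 5], [1, −2]], and T = P·diag(−3, −1)·P⁻¹.
Then T⁵ = P·diag(−243, −1)·P⁻¹ = [[486, 5], [243, 3]] · [[−3, 5], [1, −2]] = [[−1453, 2420], [−726, 1209]].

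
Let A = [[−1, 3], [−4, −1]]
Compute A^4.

[[73, 132], [−176, 73]]

A^2 = [[−11, −6], [8, −11]]
A^3 = [[35, −27], [36, 35]]
A^4 = [[73, 132], [−176, 73]]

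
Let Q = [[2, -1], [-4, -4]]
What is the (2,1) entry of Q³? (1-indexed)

-64

Q² = [[8, 2], [8, 20]]
Q³ = [[8, -16], [-64, -88]]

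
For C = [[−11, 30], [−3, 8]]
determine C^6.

[[631, −1890], [189, −566]]

tr C = −3 and det C = 2, so the characteristic polynomial is λ² − (−3)λ + (2) with roots −1 and −2.
Eigenvectors give P = [[3, 10], [1, 3]] with P⁻¹ = [[−3, 10], [1, −3]], and C = P·diag(−1, −2)·P⁻¹.
Then C^6 = P·diag(1, 64)·P⁻¹ = [[3, 640], [1, 192]] · [[−3, 10], [1, −3]] = [[631, −1890], [189, −566]].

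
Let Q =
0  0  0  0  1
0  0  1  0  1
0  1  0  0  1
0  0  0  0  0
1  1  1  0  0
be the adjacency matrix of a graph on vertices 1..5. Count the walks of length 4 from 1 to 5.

2

The number of length-4 walks from vertex 1 to vertex 5 is entry (1,5) of Q⁴, where Q is the adjacency matrix.
Q² = [[1, 1, 1, 0, 0], [1, 2, 1, 0, 1], [1, 1, 2, 0, 1], [0, 0, 0, 0, 0], [0, 1, 1, 0, 3]]
Q³ = [[0, 1, 1, 0, 3], [1, 2, 3, 0, 4], [1, 3, 2, 0, 4], [0, 0, 0, 0, 0], [3, 4, 4, 0, 2]]
Q⁴ = [[3, 4, 4, 0, 2], [4, 7, 6, 0, 6], [4, 6, 7, 0, 6], [0, 0, 0, 0, 0], [2, 6, 6, 0, 11]]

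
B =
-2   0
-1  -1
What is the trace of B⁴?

tr B = -3 and det B = 2, so the characteristic polynomial is λ² − (-3)λ + (2) with roots -1 and -2.
Eigenvectors give P = [[0, 1], [-1, 1]] with P⁻¹ = [[1, -1], [1, 0]], and B = P·diag(-1, -2)·P⁻¹.
Then B⁴ = P·diag(1, 16)·P⁻¹ = [[0, 16], [-1, 16]] · [[1, -1], [1, 0]] = [[16, 0], [15, 1]].

17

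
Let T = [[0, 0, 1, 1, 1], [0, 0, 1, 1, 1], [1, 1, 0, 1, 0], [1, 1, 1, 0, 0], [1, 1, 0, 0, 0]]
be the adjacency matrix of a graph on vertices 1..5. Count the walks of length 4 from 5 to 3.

14

The number of length-4 walks from vertex 5 to vertex 3 is entry (5,3) of T⁴, where T is the adjacency matrix.
T² = [[3, 3, 1, 1, 0], [3, 3, 1, 1, 0], [1, 1, 3, 2, 2], [1, 1, 2, 3, 2], [0, 0, 2, 2, 2]]
T³ = [[2, 2, 7, 7, 6], [2, 2, 7, 7, 6], [7, 7, 4, 5, 2], [7, 7, 5, 4, 2], [6, 6, 2, 2, 0]]
T⁴ = [[20, 20, 11, 11, 4], [20, 20, 11, 11, 4], [11, 11, 19, 18, 14], [11, 11, 18, 19, 14], [4, 4, 14, 14, 12]]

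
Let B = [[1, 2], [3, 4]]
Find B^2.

[[7, 10], [15, 22]]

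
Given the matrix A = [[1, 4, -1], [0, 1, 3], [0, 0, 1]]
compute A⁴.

[[1, 16, 68], [0, 1, 12], [0, 0, 1]]

A = I + N where N = [[0, 4, -1], [0, 0, 3], [0, 0, 0]] is strictly upper-triangular, so N³ = 0.
(I + N)⁴ = I + 4·N + 6·N² = [[1, 16, 68], [0, 1, 12], [0, 0, 1]].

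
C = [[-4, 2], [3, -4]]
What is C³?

[[-136, 108], [162, -136]]

C² = [[22, -16], [-24, 22]]
C³ = [[-136, 108], [162, -136]]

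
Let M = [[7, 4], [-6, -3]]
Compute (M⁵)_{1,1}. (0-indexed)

tr M = 4 and det M = 3, so the characteristic polynomial is λ² − (4)λ + (3) with roots 1 and 3.
Eigenvectors give P = [[-2, -1], [3, 1]] with P⁻¹ = [[1, 1], [-3, -2]], and M = P·diag(1, 3)·P⁻¹.
Then M⁵ = P·diag(1, 243)·P⁻¹ = [[-2, -243], [3, 243]] · [[1, 1], [-3, -2]] = [[727, 484], [-726, -483]].

-483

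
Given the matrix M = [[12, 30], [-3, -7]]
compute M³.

[[198, 570], [-57, -163]]

tr M = 5 and det M = 6, so the characteristic polynomial is λ² − (5)λ + (6) with roots 3 and 2.
Eigenvectors give P = [[10, -3], [-3, 1]] with P⁻¹ = [[1, 3], [3, 10]], and M = P·diag(3, 2)·P⁻¹.
Then M³ = P·diag(27, 8)·P⁻¹ = [[270, -24], [-81, 8]] · [[1, 3], [3, 10]] = [[198, 570], [-57, -163]].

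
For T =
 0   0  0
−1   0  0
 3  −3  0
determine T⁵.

T is strictly triangular, hence nilpotent: T³ = 0, so T⁵ = 0.

[[0, 0, 0], [0, 0, 0], [0, 0, 0]]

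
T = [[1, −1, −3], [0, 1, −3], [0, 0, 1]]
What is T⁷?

T = I + N where N = [[0, −1, −3], [0, 0, −3], [0, 0, 0]] is strictly upper-triangular, so N³ = 0.
(I + N)⁷ = I + 7·N + 21·N² = [[1, −7, 42], [0, 1, −21], [0, 0, 1]].

[[1, −7, 42], [0, 1, −21], [0, 0, 1]]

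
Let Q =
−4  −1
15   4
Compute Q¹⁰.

Q² = I (check: tr Q = 0 and det Q = −1), so Q¹⁰ = I since 10 is even.

[[1, 0], [0, 1]]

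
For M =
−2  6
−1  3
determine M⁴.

M² = M (a projection; rank 1, trace 1), so M⁴ = M.

[[−2, 6], [−1, 3]]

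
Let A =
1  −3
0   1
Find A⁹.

A = I + N where N = [[0, −3], [0, 0]] is strictly upper-triangular, so N² = 0.
(I + N)⁹ = I + 9·N = [[1, −27], [0, 1]].

[[1, −27], [0, 1]]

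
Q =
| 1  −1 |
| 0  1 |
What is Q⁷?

[[1, −7], [0, 1]]

Q = I + N where N = [[0, −1], [0, 0]] is strictly upper-triangular, so N² = 0.
(I + N)⁷ = I + 7·N = [[1, −7], [0, 1]].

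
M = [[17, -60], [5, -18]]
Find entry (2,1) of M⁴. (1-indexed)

tr M = -1 and det M = -6, so the characteristic polynomial is λ² − (-1)λ + (-6) with roots 2 and -3.
Eigenvectors give P = [[4, 3], [1, 1]] with P⁻¹ = [[1, -3], [-1, 4]], and M = P·diag(2, -3)·P⁻¹.
Then M⁴ = P·diag(16, 81)·P⁻¹ = [[64, 243], [16, 81]] · [[1, -3], [-1, 4]] = [[-179, 780], [-65, 276]].

-65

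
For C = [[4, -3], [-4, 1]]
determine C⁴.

[[1084, -615], [-820, 469]]

C² = [[28, -15], [-20, 13]]
C³ = [[172, -99], [-132, 73]]
C⁴ = [[1084, -615], [-820, 469]]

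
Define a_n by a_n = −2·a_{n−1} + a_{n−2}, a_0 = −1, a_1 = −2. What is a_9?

With companion matrix T = [[−2, 1], [1, 0]], [a_n, a_{n−1}]ᵀ = T·[a_{n−1}, a_{n−2}]ᵀ, so [a_9, a_8]ᵀ = T^8·[a_1, a_0]ᵀ.
T^8 = [[985, −408], [−408, 169]], giving [a_9, a_8]ᵀ = [[−1562], [647]].

−1562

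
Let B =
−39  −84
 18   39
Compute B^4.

[[81, 0], [0, 81]]

tr B = 0 and det B = −9, so the characteristic polynomial is λ² − (0)λ + (−9) with roots −3 and 3.
Eigenvectors give P = [[7, −2], [−3, 1]] with P⁻¹ = [[1, 2], [3, 7]], and B = P·diag(−3, 3)·P⁻¹.
Then B^4 = P·diag(81, 81)·P⁻¹ = [[567, −162], [−243, 81]] · [[1, 2], [3, 7]] = [[81, 0], [0, 81]].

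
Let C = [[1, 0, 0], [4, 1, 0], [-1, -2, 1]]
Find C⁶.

C = I + N where N = [[0, 0, 0], [4, 0, 0], [-1, -2, 0]] is strictly lower-triangular, so N³ = 0.
(I + N)⁶ = I + 6·N + 15·N² = [[1, 0, 0], [24, 1, 0], [-126, -12, 1]].

[[1, 0, 0], [24, 1, 0], [-126, -12, 1]]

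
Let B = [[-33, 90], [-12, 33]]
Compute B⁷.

[[-24057, 65610], [-8748, 24057]]

tr B = 0 and det B = -9, so the characteristic polynomial is λ² − (0)λ + (-9) with roots -3 and 3.
Eigenvectors give P = [[3, -5], [1, -2]] with P⁻¹ = [[2, -5], [1, -3]], and B = P·diag(-3, 3)·P⁻¹.
Then B⁷ = P·diag(-2187, 2187)·P⁻¹ = [[-6561, -10935], [-2187, -4374]] · [[2, -5], [1, -3]] = [[-24057, 65610], [-8748, 24057]].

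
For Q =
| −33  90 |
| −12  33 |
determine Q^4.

tr Q = 0 and det Q = −9, so the characteristic polynomial is λ² − (0)λ + (−9) with roots 3 and −3.
Eigenvectors give P = [[−5, −3], [−2, −1]] with P⁻¹ = [[1, −3], [−2, 5]], and Q = P·diag(3, −3)·P⁻¹.
Then Q^4 = P·diag(81, 81)·P⁻¹ = [[−405, −243], [−162, −81]] · [[1, −3], [−2, 5]] = [[81, 0], [0, 81]].

[[81, 0], [0, 81]]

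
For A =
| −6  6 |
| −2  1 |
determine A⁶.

tr A = −5 and det A = 6, so the characteristic polynomial is λ² − (−5)λ + (6) with roots −2 and −3.
Eigenvectors give P = [[−3, 2], [−2, 1]] with P⁻¹ = [[1, −2], [2, −3]], and A = P·diag(−2, −3)·P⁻¹.
Then A⁶ = P·diag(64, 729)·P⁻¹ = [[−192, 1458], [−128, 729]] · [[1, −2], [2, −3]] = [[2724, −3990], [1330, −1931]].

[[2724, −3990], [1330, −1931]]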